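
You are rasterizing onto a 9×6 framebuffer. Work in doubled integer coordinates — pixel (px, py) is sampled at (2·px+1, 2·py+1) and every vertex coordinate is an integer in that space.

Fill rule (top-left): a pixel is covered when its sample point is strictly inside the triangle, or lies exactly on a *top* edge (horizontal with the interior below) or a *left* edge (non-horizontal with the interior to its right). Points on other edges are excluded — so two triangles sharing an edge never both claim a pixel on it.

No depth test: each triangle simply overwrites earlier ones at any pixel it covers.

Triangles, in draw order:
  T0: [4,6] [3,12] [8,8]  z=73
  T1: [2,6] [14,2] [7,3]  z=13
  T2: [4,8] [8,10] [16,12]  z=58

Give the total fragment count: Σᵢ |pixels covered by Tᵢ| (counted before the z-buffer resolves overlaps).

T0:
  2·area = 26  (B↔C swapped to make it positive)
  edge (4, 6)→(8, 8): d=(4,2) right/bottom  bias=-1
  edge (8, 8)→(3, 12): d=(-5,4) right/bottom  bias=-1
  edge (3, 12)→(4, 6): d=(1,-6) top-left  bias=+0
    (2,3)@(5, 7): e=[2,17,7] → X
    (3,3)@(7, 7): e=[-2,9,19] → .
    (2,4)@(5, 9): e=[10,7,9] → X
    (3,4)@(7, 9): e=[6,-1,21] → .
    (2,5)@(5, 11): e=[18,-3,11] → .
  covered (2 px):
    . . . . . . . . .
    . . . . . . . . .
    . . . . . . . . .
    . . X . . . . . .
    . . X . . . . . .
    . . . . . . . . .
T1:
  2·area = 16  (B↔C swapped to make it positive)
  edge (2, 6)→(7, 3): d=(5,-3) top-left  bias=+0
  edge (7, 3)→(14, 2): d=(7,-1) top-left  bias=+0
  edge (14, 2)→(2, 6): d=(-12,4) right/bottom  bias=-1
    (8,0)@(17, 1): e=[20,-4,0] → .  [on edge]
    (3,1)@(7, 3): e=[0,0,16] → X  [on edge]
    (4,1)@(9, 3): e=[6,2,8] → X
    (5,1)@(11, 3): e=[12,4,0] → .  [on edge]
    (2,2)@(5, 5): e=[4,12,0] → .  [on edge]
    (3,2)@(7, 5): e=[10,14,-8] → .
    (4,2)@(9, 5): e=[16,16,-16] → .
  covered (2 px):
    . . . . . . . . .
    . . . X X . . . .
    . . . . . . . . .
    . . . . . . . . .
    . . . . . . . . .
    . . . . . . . . .
T2:
  2·area = 8  (B↔C swapped to make it positive)
  edge (4, 8)→(16, 12): d=(12,4) right/bottom  bias=-1
  edge (16, 12)→(8, 10): d=(-8,-2) top-left  bias=+0
  edge (8, 10)→(4, 8): d=(-4,-2) top-left  bias=+0
    (0,3)@(1, 7): e=[0,10,-2] → .  [on edge]
    (3,4)@(7, 9): e=[0,6,2] → .  [on edge]
    (6,5)@(13, 11): e=[0,2,6] → .  [on edge]
  covered (0 px):
    . . . . . . . . .
    . . . . . . . . .
    . . . . . . . . .
    . . . . . . . . .
    . . . . . . . . .
    . . . . . . . . .

Final: 4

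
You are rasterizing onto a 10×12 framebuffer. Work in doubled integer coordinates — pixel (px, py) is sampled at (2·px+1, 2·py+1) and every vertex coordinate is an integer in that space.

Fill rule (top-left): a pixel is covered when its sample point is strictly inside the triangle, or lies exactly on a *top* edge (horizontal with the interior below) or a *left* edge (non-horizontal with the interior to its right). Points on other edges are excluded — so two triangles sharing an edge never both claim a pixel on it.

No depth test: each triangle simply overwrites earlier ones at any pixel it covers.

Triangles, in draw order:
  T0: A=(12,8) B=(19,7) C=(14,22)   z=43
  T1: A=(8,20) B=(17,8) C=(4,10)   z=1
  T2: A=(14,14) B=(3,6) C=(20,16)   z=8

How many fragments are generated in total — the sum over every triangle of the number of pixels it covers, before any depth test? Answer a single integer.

T0:
  2·area = 100
  edge (12, 8)→(19, 7): d=(7,-1) top-left  bias=+0
  edge (19, 7)→(14, 22): d=(-5,15) right/bottom  bias=-1
  edge (14, 22)→(12, 8): d=(-2,-14) top-left  bias=+0
    (5,0)@(11, 1): e=[-50,150,0] → .  [on edge]
    (9,3)@(19, 7): e=[0,0,100] → .  [on edge]
    (2,4)@(5, 9): e=[0,200,-100] → .  [on edge]
    (6,4)@(13, 9): e=[8,80,12] → X
    (7,4)@(15, 9): e=[10,50,40] → X
    (8,4)@(17, 9): e=[12,20,68] → X
    (9,4)@(19, 9): e=[14,-10,96] → .
    (6,5)@(13, 11): e=[22,70,8] → X
    (9,5)@(19, 11): e=[28,-20,92] → .
    (6,6)@(13, 13): e=[36,60,4] → X
    (8,6)@(17, 13): e=[40,0,60] → .  [on edge]
    (6,7)@(13, 15): e=[50,50,0] → X  [on edge]
    (7,9)@(15, 19): e=[80,0,20] → .  [on edge]
  covered (11 px):
    . . . . . . . . . .
    . . . . . . . . . .
    . . . . . . . . . .
    . . . . . . . . . .
    . . . . . . X X X .
    . . . . . . X X X .
    . . . . . . X X . .
    . . . . . . X X . .
    . . . . . . . X . .
    . . . . . . . . . .
    . . . . . . . . . .
    . . . . . . . . . .
T1:
  2·area = 138  (B↔C swapped to make it positive)
  edge (8, 20)→(4, 10): d=(-4,-10) top-left  bias=+0
  edge (4, 10)→(17, 8): d=(13,-2) top-left  bias=+0
  edge (17, 8)→(8, 20): d=(-9,12) right/bottom  bias=-1
    (5,4)@(11, 9): e=[74,1,63] → X
    (6,4)@(13, 9): e=[94,5,39] → X
    (7,4)@(15, 9): e=[114,9,15] → X
    (8,4)@(17, 9): e=[134,13,-9] → .
    (2,5)@(5, 11): e=[6,15,117] → X
    (3,5)@(7, 11): e=[26,19,93] → X
    (4,5)@(9, 11): e=[46,23,69] → X
    (7,5)@(15, 11): e=[106,35,-3] → .
    (2,6)@(5, 13): e=[-2,41,99] → .
    (3,6)@(7, 13): e=[18,45,75] → X
    (7,6)@(15, 13): e=[98,61,-21] → .
    (3,7)@(7, 15): e=[10,71,57] → X
  covered (17 px):
    . . . . . . . . . .
    . . . . . . . . . .
    . . . . . . . . . .
    . . . . . . . . . .
    . . . . . X X X . .
    . . X X X X X . . .
    . . . X X X X . . .
    . . . X X X . . . .
    . . . X X . . . . .
    . . . . . . . . . .
    . . . . . . . . . .
    . . . . . . . . . .
T2:
  2·area = 26
  edge (14, 14)→(3, 6): d=(-11,-8) top-left  bias=+0
  edge (3, 6)→(20, 16): d=(17,10) right/bottom  bias=-1
  edge (20, 16)→(14, 14): d=(-6,-2) top-left  bias=+0
    (2,5)@(5, 11): e=[-39,65,0] → .  [on edge]
    (5,5)@(11, 11): e=[9,5,12] → X
    (6,5)@(13, 11): e=[25,-15,16] → .
    (5,6)@(11, 13): e=[-13,39,0] → .  [on edge]
    (6,6)@(13, 13): e=[3,19,4] → X
    (7,6)@(15, 13): e=[19,-1,8] → .
    (6,7)@(13, 15): e=[-19,53,-8] → .
    (8,7)@(17, 15): e=[13,13,0] → X  [on edge]
    (9,7)@(19, 15): e=[29,-7,4] → .
    (8,8)@(17, 17): e=[-9,47,-12] → .
  covered (3 px):
    . . . . . . . . . .
    . . . . . . . . . .
    . . . . . . . . . .
    . . . . . . . . . .
    . . . . . . . . . .
    . . . . . X . . . .
    . . . . . . X . . .
    . . . . . . . . X .
    . . . . . . . . . .
    . . . . . . . . . .
    . . . . . . . . . .
    . . . . . . . . . .

Result: 31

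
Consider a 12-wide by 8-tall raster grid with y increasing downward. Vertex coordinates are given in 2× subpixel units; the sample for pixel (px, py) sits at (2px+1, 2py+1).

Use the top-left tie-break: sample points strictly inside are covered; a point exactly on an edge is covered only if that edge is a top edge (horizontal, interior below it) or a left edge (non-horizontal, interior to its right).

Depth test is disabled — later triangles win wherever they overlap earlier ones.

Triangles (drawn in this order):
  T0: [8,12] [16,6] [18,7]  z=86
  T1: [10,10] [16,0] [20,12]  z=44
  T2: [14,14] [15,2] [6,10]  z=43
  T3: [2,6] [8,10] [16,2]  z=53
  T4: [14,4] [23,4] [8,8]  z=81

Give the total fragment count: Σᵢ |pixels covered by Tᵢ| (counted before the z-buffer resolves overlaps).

T0:
  2·area = 20
  edge (8, 12)→(16, 6): d=(8,-6) top-left  bias=+0
  edge (16, 6)→(18, 7): d=(2,1) right/bottom  bias=-1
  edge (18, 7)→(8, 12): d=(-10,5) right/bottom  bias=-1
    (7,3)@(15, 7): e=[2,3,15] → #
    (8,3)@(17, 7): e=[14,1,5] → #
    (9,3)@(19, 7): e=[26,-1,-5] → ·
    (6,4)@(13, 9): e=[6,9,5] → #
    (7,4)@(15, 9): e=[18,7,-5] → ·
    (8,4)@(17, 9): e=[30,5,-15] → ·
    (6,5)@(13, 11): e=[22,13,-15] → ·
  covered (3 px):
    · · · · · · · · · · · ·
    · · · · · · · · · · · ·
    · · · · · · · · · · · ·
    · · · · · · · # # · · ·
    · · · · · · # · · · · ·
    · · · · · · · · · · · ·
    · · · · · · · · · · · ·
    · · · · · · · · · · · ·
T1:
  2·area = 112
  edge (10, 10)→(16, 0): d=(6,-10) top-left  bias=+0
  edge (16, 0)→(20, 12): d=(4,12) right/bottom  bias=-1
  edge (20, 12)→(10, 10): d=(-10,-2) top-left  bias=+0
    (7,1)@(15, 3): e=[8,24,80] → #
    (8,1)@(17, 3): e=[28,0,84] → ·  [on edge]
    (6,2)@(13, 5): e=[0,56,56] → #  [on edge]
    (8,2)@(17, 5): e=[40,8,64] → #
    (9,2)@(19, 5): e=[60,-16,68] → ·
    (6,3)@(13, 7): e=[12,64,36] → #
    (9,3)@(19, 7): e=[72,-8,48] → ·
    (2,4)@(5, 9): e=[-56,168,0] → ·  [on edge]
    (5,4)@(11, 9): e=[4,96,12] → #
    (9,4)@(19, 9): e=[84,0,28] → ·  [on edge]
    (5,5)@(11, 11): e=[16,104,-8] → ·
    (6,5)@(13, 11): e=[36,80,-4] → ·
    (7,5)@(15, 11): e=[56,56,0] → #  [on edge]
    (3,7)@(7, 15): e=[0,168,-56] → ·  [on edge]
    (10,7)@(21, 15): e=[140,0,-28] → ·  [on edge]
  covered (14 px):
    · · · · · · · · · · · ·
    · · · · · · · # · · · ·
    · · · · · · # # # · · ·
    · · · · · · # # # · · ·
    · · · · · # # # # · · ·
    · · · · · · · # # # · ·
    · · · · · · · · · · · ·
    · · · · · · · · · · · ·
T2:
  2·area = 100  (B↔C swapped to make it positive)
  edge (14, 14)→(6, 10): d=(-8,-4) top-left  bias=+0
  edge (6, 10)→(15, 2): d=(9,-8) top-left  bias=+0
  edge (15, 2)→(14, 14): d=(-1,12) right/bottom  bias=-1
    (6,2)@(13, 5): e=[68,11,21] → #
    (7,2)@(15, 5): e=[76,27,-3] → ·
    (5,3)@(11, 7): e=[44,13,43] → #
    (7,3)@(15, 7): e=[60,45,-5] → ·
    (4,4)@(9, 9): e=[20,15,65] → #
    (7,4)@(15, 9): e=[44,63,-7] → ·
    (4,5)@(9, 11): e=[4,33,63] → #
    (7,5)@(15, 11): e=[28,81,-9] → ·
    (4,6)@(9, 13): e=[-12,51,61] → ·
    (5,6)@(11, 13): e=[-4,67,37] → ·
    (6,6)@(13, 13): e=[4,83,13] → #
    (7,6)@(15, 13): e=[12,99,-11] → ·
  covered (10 px):
    · · · · · · · · · · · ·
    · · · · · · · · · · · ·
    · · · · · · # · · · · ·
    · · · · · # # · · · · ·
    · · · · # # # · · · · ·
    · · · · # # # · · · · ·
    · · · · · · # · · · · ·
    · · · · · · · · · · · ·
T3:
  2·area = 80  (B↔C swapped to make it positive)
  edge (2, 6)→(16, 2): d=(14,-4) top-left  bias=+0
  edge (16, 2)→(8, 10): d=(-8,8) right/bottom  bias=-1
  edge (8, 10)→(2, 6): d=(-6,-4) top-left  bias=+0
    (8,0)@(17, 1): e=[-10,0,90] → ·  [on edge]
    (6,1)@(13, 3): e=[2,16,62] → #
    (7,1)@(15, 3): e=[10,0,70] → ·  [on edge]
    (3,2)@(7, 5): e=[6,48,26] → #
    (4,2)@(9, 5): e=[14,32,34] → #
    (5,2)@(11, 5): e=[22,16,42] → #
    (6,2)@(13, 5): e=[30,0,50] → ·  [on edge]
    (2,3)@(5, 7): e=[26,48,6] → #
    (5,3)@(11, 7): e=[50,0,30] → ·  [on edge]
    (2,4)@(5, 9): e=[54,32,-6] → ·
    (3,4)@(7, 9): e=[62,16,2] → #
    (4,4)@(9, 9): e=[70,0,10] → ·  [on edge]
    (3,5)@(7, 11): e=[90,0,-10] → ·  [on edge]
    (2,6)@(5, 13): e=[110,0,-30] → ·  [on edge]
    (1,7)@(3, 15): e=[130,0,-50] → ·  [on edge]
  covered (8 px):
    · · · · · · · · · · · ·
    · · · · · · # · · · · ·
    · · · # # # · · · · · ·
    · · # # # · · · · · · ·
    · · · # · · · · · · · ·
    · · · · · · · · · · · ·
    · · · · · · · · · · · ·
    · · · · · · · · · · · ·
T4:
  2·area = 36
  edge (14, 4)→(23, 4): d=(9,0) top-left  bias=+0
  edge (23, 4)→(8, 8): d=(-15,4) right/bottom  bias=-1
  edge (8, 8)→(14, 4): d=(6,-4) top-left  bias=+0
    (6,2)@(13, 5): e=[9,25,2] → #
    (7,2)@(15, 5): e=[9,17,10] → #
    (8,2)@(17, 5): e=[9,9,18] → #
    (9,2)@(19, 5): e=[9,1,26] → #
    (10,2)@(21, 5): e=[9,-7,34] → ·
    (5,3)@(11, 7): e=[27,3,6] → #
    (6,3)@(13, 7): e=[27,-5,14] → ·
    (7,3)@(15, 7): e=[27,-13,22] → ·
    (8,3)@(17, 7): e=[27,-21,30] → ·
    (9,3)@(19, 7): e=[27,-29,38] → ·
    (5,4)@(11, 9): e=[45,-27,18] → ·
  covered (5 px):
    · · · · · · · · · · · ·
    · · · · · · · · · · · ·
    · · · · · · # # # # · ·
    · · · · · # · · · · · ·
    · · · · · · · · · · · ·
    · · · · · · · · · · · ·
    · · · · · · · · · · · ·
    · · · · · · · · · · · ·

Result: 40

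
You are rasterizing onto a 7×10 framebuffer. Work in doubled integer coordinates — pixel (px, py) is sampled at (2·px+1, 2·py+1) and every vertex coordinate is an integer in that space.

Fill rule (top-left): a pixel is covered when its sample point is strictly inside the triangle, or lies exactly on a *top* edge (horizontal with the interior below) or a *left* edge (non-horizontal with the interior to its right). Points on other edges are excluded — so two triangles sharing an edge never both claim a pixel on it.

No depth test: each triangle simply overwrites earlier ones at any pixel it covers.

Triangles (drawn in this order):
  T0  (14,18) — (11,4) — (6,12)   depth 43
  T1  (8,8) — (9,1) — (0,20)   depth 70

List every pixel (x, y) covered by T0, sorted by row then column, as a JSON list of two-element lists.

T0:
  2·area = 94  (B↔C swapped to make it positive)
  edge (14, 18)→(6, 12): d=(-8,-6) top-left  bias=+0
  edge (6, 12)→(11, 4): d=(5,-8) top-left  bias=+0
  edge (11, 4)→(14, 18): d=(3,14) right/bottom  bias=-1
    (5,2)@(11, 5): e=[86,5,3] → █
    (6,2)@(13, 5): e=[98,21,-25] → ·
    (5,3)@(11, 7): e=[70,15,9] → █
    (6,3)@(13, 7): e=[82,31,-19] → ·
    (4,4)@(9, 9): e=[42,9,43] → █
    (6,4)@(13, 9): e=[66,41,-13] → ·
    (3,5)@(7, 11): e=[14,3,77] → █
    (6,5)@(13, 11): e=[50,51,-7] → ·
    (3,6)@(7, 13): e=[-2,13,83] → ·
    (4,6)@(9, 13): e=[10,29,55] → █
    (6,6)@(13, 13): e=[34,61,-1] → ·
    (4,7)@(9, 15): e=[-6,39,61] → ·
  covered (12 px):
    · · · · · · ·
    · · · · · · ·
    · · · · · █ ·
    · · · · · █ ·
    · · · · █ █ ·
    · · · █ █ █ ·
    · · · · █ █ ·
    · · · · · █ █
    · · · · · · █
    · · · · · · ·
T1:
  2·area = 44  (B↔C swapped to make it positive)
  edge (8, 8)→(0, 20): d=(-8,12) right/bottom  bias=-1
  edge (0, 20)→(9, 1): d=(9,-19) top-left  bias=+0
  edge (9, 1)→(8, 8): d=(-1,7) right/bottom  bias=-1
    (4,0)@(9, 1): e=[44,0,0] → ·  [on edge]
    (3,3)@(7, 7): e=[20,16,8] → █
    (4,3)@(9, 7): e=[-4,54,-6] → ·
    (3,4)@(7, 9): e=[4,34,6] → █
    (4,4)@(9, 9): e=[-20,72,-8] → ·
    (2,5)@(5, 11): e=[12,14,18] → █
    (3,5)@(7, 11): e=[-12,52,4] → ·
    (2,6)@(5, 13): e=[-4,32,16] → ·
    (1,7)@(3, 15): e=[4,12,28] → █
    (2,7)@(5, 15): e=[-20,50,14] → ·
    (3,7)@(7, 15): e=[-44,88,0] → ·  [on edge]
    (1,8)@(3, 17): e=[-12,30,26] → ·
  covered (4 px):
    · · · · · · ·
    · · · · · · ·
    · · · · · · ·
    · · · █ · · ·
    · · · █ · · ·
    · · █ · · · ·
    · · · · · · ·
    · █ · · · · ·
    · · · · · · ·
    · · · · · · ·

Final: [[5,2],[5,3],[4,4],[5,4],[3,5],[4,5],[5,5],[4,6],[5,6],[5,7],[6,7],[6,8]]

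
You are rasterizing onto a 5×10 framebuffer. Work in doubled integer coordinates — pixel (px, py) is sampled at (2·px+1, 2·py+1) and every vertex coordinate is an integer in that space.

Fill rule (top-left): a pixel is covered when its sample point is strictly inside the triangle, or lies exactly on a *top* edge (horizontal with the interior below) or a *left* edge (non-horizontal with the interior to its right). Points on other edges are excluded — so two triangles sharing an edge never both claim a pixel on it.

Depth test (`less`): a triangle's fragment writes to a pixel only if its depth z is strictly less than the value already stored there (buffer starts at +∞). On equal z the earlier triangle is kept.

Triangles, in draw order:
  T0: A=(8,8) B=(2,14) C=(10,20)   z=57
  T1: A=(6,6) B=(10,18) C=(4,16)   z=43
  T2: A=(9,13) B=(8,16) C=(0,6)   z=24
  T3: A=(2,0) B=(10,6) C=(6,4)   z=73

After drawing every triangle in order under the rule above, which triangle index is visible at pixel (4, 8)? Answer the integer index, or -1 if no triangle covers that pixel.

T0:
  2·area = 84  (B↔C swapped to make it positive)
  edge (8, 8)→(10, 20): d=(2,12) right/bottom  bias=-1
  edge (10, 20)→(2, 14): d=(-8,-6) top-left  bias=+0
  edge (2, 14)→(8, 8): d=(6,-6) top-left  bias=+0
    (4,3)@(9, 7): e=[-14,98,0] → ·  [on edge]
    (3,4)@(7, 9): e=[14,70,0] → #  [on edge]
    (4,4)@(9, 9): e=[-10,82,12] → ·
    (2,5)@(5, 11): e=[42,42,0] → #  [on edge]
    (4,5)@(9, 11): e=[-6,66,24] → ·
    (1,6)@(3, 13): e=[70,14,0] → #  [on edge]
    (4,6)@(9, 13): e=[-2,50,36] → ·
    (0,7)@(1, 15): e=[98,-14,0] → ·  [on edge]
    (1,7)@(3, 15): e=[74,-2,12] → ·
    (2,7)@(5, 15): e=[50,10,24] → #
    (4,7)@(9, 15): e=[2,34,48] → #
    (2,8)@(5, 17): e=[54,-6,36] → ·
  covered (12 px):
    · · · · ·
    · · · · ·
    · · · · ·
    · · · · ·
    · · · # ·
    · · # # ·
    · # # # ·
    · · # # #
    · · · # #
    · · · · #
T1:
  2·area = 64
  edge (6, 6)→(10, 18): d=(4,12) right/bottom  bias=-1
  edge (10, 18)→(4, 16): d=(-6,-2) top-left  bias=+0
  edge (4, 16)→(6, 6): d=(2,-10) top-left  bias=+0
    (3,0)@(7, 1): e=[-32,96,0] → ·  [on edge]
    (2,1)@(5, 3): e=[0,80,-16] → ·  [on edge]
    (3,4)@(7, 9): e=[0,48,16] → ·  [on edge]
    (2,5)@(5, 11): e=[32,32,0] → #  [on edge]
    (3,5)@(7, 11): e=[8,36,20] → #
    (4,5)@(9, 11): e=[-16,40,40] → ·
    (2,6)@(5, 13): e=[40,20,4] → #
    (4,6)@(9, 13): e=[-8,28,44] → ·
    (0,7)@(1, 15): e=[96,0,-32] → ·  [on edge]
    (2,7)@(5, 15): e=[48,8,8] → #
    (4,7)@(9, 15): e=[0,16,48] → ·  [on edge]
    (2,8)@(5, 17): e=[56,-4,12] → ·
    (3,8)@(7, 17): e=[32,0,32] → #  [on edge]
  covered (8 px):
    · · · · ·
    · · · · ·
    · · · · ·
    · · · · ·
    · · · · ·
    · · # # ·
    · · # # ·
    · · # # ·
    · · · # #
    · · · · ·
T2:
  2·area = 34
  edge (9, 13)→(8, 16): d=(-1,3) right/bottom  bias=-1
  edge (8, 16)→(0, 6): d=(-8,-10) top-left  bias=+0
  edge (0, 6)→(9, 13): d=(9,7) right/bottom  bias=-1
    (0,3)@(1, 7): e=[30,2,2] → #
    (1,3)@(3, 7): e=[24,22,-12] → ·
    (0,4)@(1, 9): e=[28,-14,20] → ·
    (1,4)@(3, 9): e=[22,6,6] → #
    (2,4)@(5, 9): e=[16,26,-8] → ·
    (1,5)@(3, 11): e=[20,-10,24] → ·
    (2,5)@(5, 11): e=[14,10,10] → #
    (3,5)@(7, 11): e=[8,30,-4] → ·
    (2,6)@(5, 13): e=[12,-6,28] → ·
    (3,6)@(7, 13): e=[6,14,14] → #
    (4,6)@(9, 13): e=[0,34,0] → ·  [on edge]
    (3,7)@(7, 15): e=[4,-2,32] → ·
    (3,9)@(7, 19): e=[0,-34,68] → ·  [on edge]
  covered (4 px):
    · · · · ·
    · · · · ·
    · · · · ·
    # · · · ·
    · # · · ·
    · · # · ·
    · · · # ·
    · · · · ·
    · · · · ·
    · · · · ·
T3:
  2·area = 8
  edge (2, 0)→(10, 6): d=(8,6) right/bottom  bias=-1
  edge (10, 6)→(6, 4): d=(-4,-2) top-left  bias=+0
  edge (6, 4)→(2, 0): d=(-4,-4) top-left  bias=+0
    (1,0)@(3, 1): e=[2,6,0] → #  [on edge]
    (2,0)@(5, 1): e=[-10,10,8] → ·
    (1,1)@(3, 3): e=[18,-2,-8] → ·
    (2,1)@(5, 3): e=[6,2,0] → #  [on edge]
    (3,1)@(7, 3): e=[-6,6,8] → ·
    (2,2)@(5, 5): e=[22,-6,-8] → ·
    (3,2)@(7, 5): e=[10,-2,0] → ·  [on edge]
    (4,3)@(9, 7): e=[14,-6,0] → ·  [on edge]
  covered (2 px):
    · # · · ·
    · · # · ·
    · · · · ·
    · · · · ·
    · · · · ·
    · · · · ·
    · · · · ·
    · · · · ·
    · · · · ·
    · · · · ·

Z-buffer (winner per pixel, '.' = empty):
  . 3 . . .
  . . 3 . .
  . . . . .
  2 . . . .
  . 2 . 0 .
  . . 2 1 .
  . 0 1 2 .
  . . 1 1 0
  . . . 1 1
  . . . . 0

Final: 1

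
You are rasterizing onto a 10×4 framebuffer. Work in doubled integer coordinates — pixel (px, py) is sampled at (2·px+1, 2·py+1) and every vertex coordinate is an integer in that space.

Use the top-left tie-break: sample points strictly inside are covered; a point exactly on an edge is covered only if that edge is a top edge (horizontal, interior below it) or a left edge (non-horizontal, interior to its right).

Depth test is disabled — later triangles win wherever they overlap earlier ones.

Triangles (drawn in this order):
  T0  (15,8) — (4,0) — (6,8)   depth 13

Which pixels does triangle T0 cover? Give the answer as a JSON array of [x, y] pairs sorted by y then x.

T0:
  2·area = 72  (B↔C swapped to make it positive)
  edge (15, 8)→(6, 8): d=(-9,0) right/bottom  bias=-1
  edge (6, 8)→(4, 0): d=(-2,-8) top-left  bias=+0
  edge (4, 0)→(15, 8): d=(11,8) right/bottom  bias=-1
    (2,0)@(5, 1): e=[63,6,3] → █
    (3,0)@(7, 1): e=[63,22,-13] → ·
    (2,1)@(5, 3): e=[45,2,25] → █
    (3,1)@(7, 3): e=[45,18,9] → █
    (4,1)@(9, 3): e=[45,34,-7] → ·
    (2,2)@(5, 5): e=[27,-2,47] → ·
    (3,2)@(7, 5): e=[27,14,31] → █
    (4,2)@(9, 5): e=[27,30,15] → █
    (5,2)@(11, 5): e=[27,46,-1] → ·
    (3,3)@(7, 7): e=[9,10,53] → █
    (5,3)@(11, 7): e=[9,42,21] → █
    (6,3)@(13, 7): e=[9,58,5] → █
  covered (9 px):
    · · █ · · · · · · ·
    · · █ █ · · · · · ·
    · · · █ █ · · · · ·
    · · · █ █ █ █ · · ·

Answer: [[2,0],[2,1],[3,1],[3,2],[4,2],[3,3],[4,3],[5,3],[6,3]]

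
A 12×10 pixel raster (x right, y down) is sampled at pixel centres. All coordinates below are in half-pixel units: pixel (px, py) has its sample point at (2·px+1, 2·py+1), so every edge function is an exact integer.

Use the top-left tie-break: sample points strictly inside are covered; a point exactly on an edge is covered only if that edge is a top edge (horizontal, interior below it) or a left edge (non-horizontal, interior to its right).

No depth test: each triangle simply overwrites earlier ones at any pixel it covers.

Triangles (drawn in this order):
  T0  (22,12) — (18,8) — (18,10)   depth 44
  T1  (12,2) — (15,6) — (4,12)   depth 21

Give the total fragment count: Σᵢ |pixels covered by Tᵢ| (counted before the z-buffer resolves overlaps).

T0:
  2·area = 8  (B↔C swapped to make it positive)
  edge (22, 12)→(18, 10): d=(-4,-2) top-left  bias=+0
  edge (18, 10)→(18, 8): d=(0,-2) top-left  bias=+0
  edge (18, 8)→(22, 12): d=(4,4) right/bottom  bias=-1
    (5,0)@(11, 1): e=[22,-14,0] → ·  [on edge]
    (6,1)@(13, 3): e=[18,-10,0] → ·  [on edge]
    (7,2)@(15, 5): e=[14,-6,0] → ·  [on edge]
    (8,3)@(17, 7): e=[10,-2,0] → ·  [on edge]
    (9,4)@(19, 9): e=[6,2,0] → ·  [on edge]
    (10,5)@(21, 11): e=[2,6,0] → ·  [on edge]
    (11,6)@(23, 13): e=[-2,10,0] → ·  [on edge]
  covered (0 px):
    · · · · · · · · · · · ·
    · · · · · · · · · · · ·
    · · · · · · · · · · · ·
    · · · · · · · · · · · ·
    · · · · · · · · · · · ·
    · · · · · · · · · · · ·
    · · · · · · · · · · · ·
    · · · · · · · · · · · ·
    · · · · · · · · · · · ·
    · · · · · · · · · · · ·
T1:
  2·area = 62
  edge (12, 2)→(15, 6): d=(3,4) right/bottom  bias=-1
  edge (15, 6)→(4, 12): d=(-11,6) right/bottom  bias=-1
  edge (4, 12)→(12, 2): d=(8,-10) top-left  bias=+0
    (5,2)@(11, 5): e=[13,35,14] → #
    (6,2)@(13, 5): e=[5,23,34] → #
    (7,2)@(15, 5): e=[-3,11,54] → ·
    (4,3)@(9, 7): e=[27,25,10] → #
    (7,3)@(15, 7): e=[3,-11,70] → ·
    (3,4)@(7, 9): e=[41,15,6] → #
    (5,4)@(11, 9): e=[25,-9,46] → ·
    (6,4)@(13, 9): e=[17,-21,66] → ·
    (2,5)@(5, 11): e=[55,5,2] → #
    (3,5)@(7, 11): e=[47,-7,22] → ·
    (4,5)@(9, 11): e=[39,-19,42] → ·
    (2,6)@(5, 13): e=[61,-17,18] → ·
  covered (8 px):
    · · · · · · · · · · · ·
    · · · · · · · · · · · ·
    · · · · · # # · · · · ·
    · · · · # # # · · · · ·
    · · · # # · · · · · · ·
    · · # · · · · · · · · ·
    · · · · · · · · · · · ·
    · · · · · · · · · · · ·
    · · · · · · · · · · · ·
    · · · · · · · · · · · ·

Result: 8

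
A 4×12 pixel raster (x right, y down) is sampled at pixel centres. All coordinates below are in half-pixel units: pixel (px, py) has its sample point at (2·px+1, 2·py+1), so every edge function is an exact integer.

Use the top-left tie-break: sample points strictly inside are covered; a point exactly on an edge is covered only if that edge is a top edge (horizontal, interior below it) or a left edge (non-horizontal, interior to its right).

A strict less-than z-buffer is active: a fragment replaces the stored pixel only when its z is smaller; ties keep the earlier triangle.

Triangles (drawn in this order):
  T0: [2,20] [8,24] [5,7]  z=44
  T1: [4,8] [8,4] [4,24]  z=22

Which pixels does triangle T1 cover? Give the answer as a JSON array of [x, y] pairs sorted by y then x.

T0:
  2·area = 90  (B↔C swapped to make it positive)
  edge (2, 20)→(5, 7): d=(3,-13) top-left  bias=+0
  edge (5, 7)→(8, 24): d=(3,17) right/bottom  bias=-1
  edge (8, 24)→(2, 20): d=(-6,-4) top-left  bias=+0
    (2,3)@(5, 7): e=[0,0,90] → .  [on edge]
    (2,4)@(5, 9): e=[6,6,78] → X
    (3,4)@(7, 9): e=[32,-28,86] → .
    (2,5)@(5, 11): e=[12,12,66] → X
    (3,5)@(7, 11): e=[38,-22,74] → .
    (2,6)@(5, 13): e=[18,18,54] → X
    (3,6)@(7, 13): e=[44,-16,62] → .
    (2,7)@(5, 15): e=[24,24,42] → X
    (3,7)@(7, 15): e=[50,-10,50] → .
    (1,8)@(3, 17): e=[4,64,22] → X
    (3,8)@(7, 17): e=[56,-4,38] → .
    (1,9)@(3, 19): e=[10,70,10] → X
  covered (12 px):
    . . . .
    . . . .
    . . . .
    . . . .
    . . X .
    . . X .
    . . X .
    . . X .
    . X X .
    . X X X
    . . X X
    . . . X
T1:
  2·area = 64
  edge (4, 8)→(8, 4): d=(4,-4) top-left  bias=+0
  edge (8, 4)→(4, 24): d=(-4,20) right/bottom  bias=-1
  edge (4, 24)→(4, 8): d=(0,-16) top-left  bias=+0
    (3,2)@(7, 5): e=[0,16,48] → X  [on edge]
    (2,3)@(5, 7): e=[0,48,16] → X  [on edge]
    (1,4)@(3, 9): e=[0,80,-16] → .  [on edge]
    (2,4)@(5, 9): e=[8,40,16] → X
    (3,4)@(7, 9): e=[16,0,48] → .  [on edge]
    (0,5)@(1, 11): e=[0,112,-48] → .  [on edge]
    (2,5)@(5, 11): e=[16,32,16] → X
    (3,5)@(7, 11): e=[24,-8,48] → .
    (2,6)@(5, 13): e=[24,24,16] → X
    (3,6)@(7, 13): e=[32,-16,48] → .
    (2,7)@(5, 15): e=[32,16,16] → X
    (3,7)@(7, 15): e=[40,-24,48] → .
    (2,9)@(5, 19): e=[48,0,16] → .  [on edge]
  covered (8 px):
    . . . .
    . . . .
    . . . X
    . . X X
    . . X .
    . . X .
    . . X .
    . . X .
    . . X .
    . . . .
    . . . .
    . . . .

Final: [[3,2],[2,3],[3,3],[2,4],[2,5],[2,6],[2,7],[2,8]]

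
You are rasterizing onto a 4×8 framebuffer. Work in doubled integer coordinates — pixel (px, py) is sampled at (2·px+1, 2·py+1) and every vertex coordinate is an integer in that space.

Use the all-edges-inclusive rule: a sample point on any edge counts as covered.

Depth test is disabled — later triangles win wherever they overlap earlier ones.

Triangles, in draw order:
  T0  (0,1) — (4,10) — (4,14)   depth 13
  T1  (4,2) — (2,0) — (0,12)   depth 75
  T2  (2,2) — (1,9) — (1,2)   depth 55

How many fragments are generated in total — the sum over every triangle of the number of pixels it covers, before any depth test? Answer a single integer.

T0:
  2·area = 16
  edge (0, 1)→(4, 10): d=(4,9) inclusive
  edge (4, 10)→(4, 14): d=(0,4) inclusive
  edge (4, 14)→(0, 1): d=(-4,-13) inclusive
    (1,4)@(3, 9): e=[5,4,7] → #
    (2,4)@(5, 9): e=[-13,-4,33] → ·
    (1,5)@(3, 11): e=[13,4,-1] → ·
  covered (1 px):
    · · · ·
    · · · ·
    · · · ·
    · · · ·
    · # · ·
    · · · ·
    · · · ·
    · · · ·
T1:
  2·area = 28  (B↔C swapped to make it positive)
  edge (4, 2)→(0, 12): d=(-4,10) inclusive
  edge (0, 12)→(2, 0): d=(2,-12) inclusive
  edge (2, 0)→(4, 2): d=(2,2) inclusive
    (1,0)@(3, 1): e=[14,14,0] → #  [on edge]
    (2,0)@(5, 1): e=[-6,38,-4] → ·
    (1,1)@(3, 3): e=[6,18,4] → #
    (2,1)@(5, 3): e=[-14,42,0] → ·  [on edge]
    (1,2)@(3, 5): e=[-2,22,8] → ·
    (3,2)@(7, 5): e=[-42,70,0] → ·  [on edge]
    (0,3)@(1, 7): e=[10,2,16] → #
    (1,3)@(3, 7): e=[-10,26,12] → ·
    (0,4)@(1, 9): e=[2,6,20] → #
    (1,4)@(3, 9): e=[-18,30,16] → ·
    (0,5)@(1, 11): e=[-6,10,24] → ·
  covered (4 px):
    · # · ·
    · # · ·
    · · · ·
    # · · ·
    # · · ·
    · · · ·
    · · · ·
    · · · ·
T2:
  2·area = 7
  edge (2, 2)→(1, 9): d=(-1,7) inclusive
  edge (1, 9)→(1, 2): d=(0,-7) inclusive
  edge (1, 2)→(2, 2): d=(1,0) inclusive
    (0,0)@(1, 1): e=[8,0,-1] → ·  [on edge]
    (0,1)@(1, 3): e=[6,0,1] → #  [on edge]
    (1,1)@(3, 3): e=[-8,14,1] → ·
    (0,2)@(1, 5): e=[4,0,3] → #  [on edge]
    (1,2)@(3, 5): e=[-10,14,3] → ·
    (0,3)@(1, 7): e=[2,0,5] → #  [on edge]
    (1,3)@(3, 7): e=[-12,14,5] → ·
    (0,4)@(1, 9): e=[0,0,7] → #  [on edge]
    (1,4)@(3, 9): e=[-14,14,7] → ·
    (0,5)@(1, 11): e=[-2,0,9] → ·  [on edge]
    (0,6)@(1, 13): e=[-4,0,11] → ·  [on edge]
    (0,7)@(1, 15): e=[-6,0,13] → ·  [on edge]
  covered (4 px):
    · · · ·
    # · · ·
    # · · ·
    # · · ·
    # · · ·
    · · · ·
    · · · ·
    · · · ·

Result: 9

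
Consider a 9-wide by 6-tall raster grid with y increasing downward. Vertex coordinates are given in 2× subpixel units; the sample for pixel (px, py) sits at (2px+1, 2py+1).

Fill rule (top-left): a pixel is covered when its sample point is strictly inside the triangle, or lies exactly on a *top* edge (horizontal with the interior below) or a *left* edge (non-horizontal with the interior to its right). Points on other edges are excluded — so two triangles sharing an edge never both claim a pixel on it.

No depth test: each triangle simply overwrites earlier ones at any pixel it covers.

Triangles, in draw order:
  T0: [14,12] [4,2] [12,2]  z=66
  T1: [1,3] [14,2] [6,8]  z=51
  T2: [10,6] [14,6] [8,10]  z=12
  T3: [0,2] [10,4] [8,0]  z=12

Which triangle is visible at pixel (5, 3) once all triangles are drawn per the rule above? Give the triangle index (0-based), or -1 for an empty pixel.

T0:
  2·area = 80
  edge (14, 12)→(4, 2): d=(-10,-10) top-left  bias=+0
  edge (4, 2)→(12, 2): d=(8,0) top-left  bias=+0
  edge (12, 2)→(14, 12): d=(2,10) right/bottom  bias=-1
    (1,0)@(3, 1): e=[0,-8,88] → ·  [on edge]
    (2,1)@(5, 3): e=[0,8,72] → #  [on edge]
    (3,1)@(7, 3): e=[20,8,52] → #
    (4,1)@(9, 3): e=[40,8,32] → #
    (5,1)@(11, 3): e=[60,8,12] → #
    (6,1)@(13, 3): e=[80,8,-8] → ·
    (2,2)@(5, 5): e=[-20,24,76] → ·
    (3,2)@(7, 5): e=[0,24,56] → #  [on edge]
    (6,2)@(13, 5): e=[60,24,-4] → ·
    (3,3)@(7, 7): e=[-20,40,60] → ·
    (4,3)@(9, 7): e=[0,40,40] → #  [on edge]
    (6,3)@(13, 7): e=[40,40,0] → ·  [on edge]
    (5,4)@(11, 9): e=[0,56,24] → #  [on edge]
    (6,5)@(13, 11): e=[0,72,8] → #  [on edge]
  covered (12 px):
    · · · · · · · · ·
    · · # # # # · · ·
    · · · # # # · · ·
    · · · · # # · · ·
    · · · · · # # · ·
    · · · · · · # · ·
T1:
  2·area = 70
  edge (1, 3)→(14, 2): d=(13,-1) top-left  bias=+0
  edge (14, 2)→(6, 8): d=(-8,6) right/bottom  bias=-1
  edge (6, 8)→(1, 3): d=(-5,-5) top-left  bias=+0
    (0,1)@(1, 3): e=[0,70,0] → #  [on edge]
    (1,1)@(3, 3): e=[2,58,10] → #
    (2,1)@(5, 3): e=[4,46,20] → #
    (3,1)@(7, 3): e=[6,34,30] → #
    (4,1)@(9, 3): e=[8,22,40] → #
    (5,1)@(11, 3): e=[10,10,50] → #
    (6,1)@(13, 3): e=[12,-2,60] → ·
    (0,2)@(1, 5): e=[26,54,-10] → ·
    (1,2)@(3, 5): e=[28,42,0] → #  [on edge]
    (5,2)@(11, 5): e=[36,-6,40] → ·
    (1,3)@(3, 7): e=[54,26,-10] → ·
    (2,3)@(5, 7): e=[56,14,0] → #  [on edge]
    (3,4)@(7, 9): e=[84,-14,0] → ·  [on edge]
    (4,5)@(9, 11): e=[112,-42,0] → ·  [on edge]
  covered (12 px):
    · · · · · · · · ·
    # # # # # # · · ·
    · # # # # · · · ·
    · · # # · · · · ·
    · · · · · · · · ·
    · · · · · · · · ·
T2:
  2·area = 16
  edge (10, 6)→(14, 6): d=(4,0) top-left  bias=+0
  edge (14, 6)→(8, 10): d=(-6,4) right/bottom  bias=-1
  edge (8, 10)→(10, 6): d=(2,-4) top-left  bias=+0
    (5,3)@(11, 7): e=[4,6,6] → #
    (6,3)@(13, 7): e=[4,-2,14] → ·
    (4,4)@(9, 9): e=[12,2,2] → #
    (5,4)@(11, 9): e=[12,-6,10] → ·
    (4,5)@(9, 11): e=[20,-10,6] → ·
  covered (2 px):
    · · · · · · · · ·
    · · · · · · · · ·
    · · · · · · · · ·
    · · · · · # · · ·
    · · · · # · · · ·
    · · · · · · · · ·
T3:
  2·area = 36  (B↔C swapped to make it positive)
  edge (0, 2)→(8, 0): d=(8,-2) top-left  bias=+0
  edge (8, 0)→(10, 4): d=(2,4) right/bottom  bias=-1
  edge (10, 4)→(0, 2): d=(-10,-2) top-left  bias=+0
    (2,0)@(5, 1): e=[2,14,20] → #
    (3,0)@(7, 1): e=[6,6,24] → #
    (4,0)@(9, 1): e=[10,-2,28] → ·
    (2,1)@(5, 3): e=[18,18,0] → #  [on edge]
    (4,1)@(9, 3): e=[26,2,8] → #
    (5,1)@(11, 3): e=[30,-6,12] → ·
    (2,2)@(5, 5): e=[34,22,-20] → ·
    (3,2)@(7, 5): e=[38,14,-16] → ·
    (4,2)@(9, 5): e=[42,6,-12] → ·
    (7,2)@(15, 5): e=[54,-18,0] → ·  [on edge]
  covered (5 px):
    · · # # · · · · ·
    · · # # # · · · ·
    · · · · · · · · ·
    · · · · · · · · ·
    · · · · · · · · ·
    · · · · · · · · ·

Z-buffer (winner per pixel, '.' = empty):
  . . 3 3 . . . . .
  1 1 3 3 3 1 . . .
  . 1 1 1 1 0 . . .
  . . 1 1 0 2 . . .
  . . . . 2 0 0 . .
  . . . . . . 0 . .

Result: 2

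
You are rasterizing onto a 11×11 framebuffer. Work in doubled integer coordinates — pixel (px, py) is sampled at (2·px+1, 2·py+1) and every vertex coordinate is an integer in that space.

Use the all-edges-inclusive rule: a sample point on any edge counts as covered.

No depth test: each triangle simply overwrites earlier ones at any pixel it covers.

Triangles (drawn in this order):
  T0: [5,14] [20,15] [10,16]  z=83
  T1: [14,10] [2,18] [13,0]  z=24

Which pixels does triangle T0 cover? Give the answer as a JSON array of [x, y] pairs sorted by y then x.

T0:
  2·area = 25
  edge (5, 14)→(20, 15): d=(15,1) inclusive
  edge (20, 15)→(10, 16): d=(-10,1) inclusive
  edge (10, 16)→(5, 14): d=(-5,-2) inclusive
    (4,7)@(9, 15): e=[11,11,3] → █
    (5,7)@(11, 15): e=[9,9,7] → █
    (6,7)@(13, 15): e=[7,7,11] → █
    (7,7)@(15, 15): e=[5,5,15] → █
    (8,7)@(17, 15): e=[3,3,19] → █
    (9,7)@(19, 15): e=[1,1,23] → █
    (10,7)@(21, 15): e=[-1,-1,27] → ·
    (4,8)@(9, 17): e=[41,-9,-7] → ·
    (5,8)@(11, 17): e=[39,-11,-3] → ·
    (6,8)@(13, 17): e=[37,-13,1] → ·
    (7,8)@(15, 17): e=[35,-15,5] → ·
    (8,8)@(17, 17): e=[33,-17,9] → ·
  covered (6 px):
    · · · · · · · · · · ·
    · · · · · · · · · · ·
    · · · · · · · · · · ·
    · · · · · · · · · · ·
    · · · · · · · · · · ·
    · · · · · · · · · · ·
    · · · · · · · · · · ·
    · · · · █ █ █ █ █ █ ·
    · · · · · · · · · · ·
    · · · · · · · · · · ·
    · · · · · · · · · · ·
T1:
  2·area = 128
  edge (14, 10)→(2, 18): d=(-12,8) inclusive
  edge (2, 18)→(13, 0): d=(11,-18) inclusive
  edge (13, 0)→(14, 10): d=(1,10) inclusive
    (6,0)@(13, 1): e=[116,11,1] → █
    (7,0)@(15, 1): e=[100,47,-19] → ·
    (6,1)@(13, 3): e=[92,33,3] → █
    (7,1)@(15, 3): e=[76,69,-17] → ·
    (5,2)@(11, 5): e=[84,19,25] → █
    (7,2)@(15, 5): e=[52,91,-15] → ·
    (4,3)@(9, 7): e=[76,5,47] → █
    (7,3)@(15, 7): e=[28,113,-13] → ·
    (4,4)@(9, 9): e=[52,27,49] → █
    (7,4)@(15, 9): e=[4,135,-11] → ·
    (3,5)@(7, 11): e=[44,13,71] → █
    (6,5)@(13, 11): e=[-4,121,11] → ·
  covered (17 px):
    · · · · · · █ · · · ·
    · · · · · · █ · · · ·
    · · · · · █ █ · · · ·
    · · · · █ █ █ · · · ·
    · · · · █ █ █ · · · ·
    · · · █ █ █ · · · · ·
    · · · █ █ · · · · · ·
    · · █ · · · · · · · ·
    · █ · · · · · · · · ·
    · · · · · · · · · · ·
    · · · · · · · · · · ·

Result: [[4,7],[5,7],[6,7],[7,7],[8,7],[9,7]]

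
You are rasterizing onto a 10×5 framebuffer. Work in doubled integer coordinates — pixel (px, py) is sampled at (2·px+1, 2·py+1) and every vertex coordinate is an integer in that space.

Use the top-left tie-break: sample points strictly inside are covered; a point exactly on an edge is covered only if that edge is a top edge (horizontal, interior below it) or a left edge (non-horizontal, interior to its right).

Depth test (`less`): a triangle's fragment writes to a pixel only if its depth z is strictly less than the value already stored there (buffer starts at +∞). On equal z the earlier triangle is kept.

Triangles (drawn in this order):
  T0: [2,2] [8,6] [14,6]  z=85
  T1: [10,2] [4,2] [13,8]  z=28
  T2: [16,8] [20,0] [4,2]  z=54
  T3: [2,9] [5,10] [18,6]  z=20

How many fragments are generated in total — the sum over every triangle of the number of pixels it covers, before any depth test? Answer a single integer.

T0:
  2·area = 24  (B↔C swapped to make it positive)
  edge (2, 2)→(14, 6): d=(12,4) right/bottom  bias=-1
  edge (14, 6)→(8, 6): d=(-6,0) right/bottom  bias=-1
  edge (8, 6)→(2, 2): d=(-6,-4) top-left  bias=+0
    (2,1)@(5, 3): e=[0,18,6] → ·  [on edge]
    (3,2)@(7, 5): e=[16,6,2] → #
    (4,2)@(9, 5): e=[8,6,10] → #
    (5,2)@(11, 5): e=[0,6,18] → ·  [on edge]
    (3,3)@(7, 7): e=[40,-6,-10] → ·
    (4,3)@(9, 7): e=[32,-6,-2] → ·
    (8,3)@(17, 7): e=[0,-6,30] → ·  [on edge]
  covered (2 px):
    · · · · · · · · · ·
    · · · · · · · · · ·
    · · · # # · · · · ·
    · · · · · · · · · ·
    · · · · · · · · · ·
T1:
  2·area = 36  (B↔C swapped to make it positive)
  edge (10, 2)→(13, 8): d=(3,6) right/bottom  bias=-1
  edge (13, 8)→(4, 2): d=(-9,-6) top-left  bias=+0
  edge (4, 2)→(10, 2): d=(6,0) top-left  bias=+0
    (3,1)@(7, 3): e=[21,9,6] → #
    (4,1)@(9, 3): e=[9,21,6] → #
    (5,1)@(11, 3): e=[-3,33,6] → ·
    (3,2)@(7, 5): e=[27,-9,18] → ·
    (4,2)@(9, 5): e=[15,3,18] → #
    (5,2)@(11, 5): e=[3,15,18] → #
    (6,2)@(13, 5): e=[-9,27,18] → ·
    (4,3)@(9, 7): e=[21,-15,30] → ·
    (5,3)@(11, 7): e=[9,-3,30] → ·
  covered (4 px):
    · · · · · · · · · ·
    · · · # # · · · · ·
    · · · · # # · · · ·
    · · · · · · · · · ·
    · · · · · · · · · ·
T2:
  2·area = 120  (B↔C swapped to make it positive)
  edge (16, 8)→(4, 2): d=(-12,-6) top-left  bias=+0
  edge (4, 2)→(20, 0): d=(16,-2) top-left  bias=+0
  edge (20, 0)→(16, 8): d=(-4,8) right/bottom  bias=-1
    (6,0)@(13, 1): e=[66,2,52] → #
    (7,0)@(15, 1): e=[78,6,36] → #
    (8,0)@(17, 1): e=[90,10,20] → #
    (9,0)@(19, 1): e=[102,14,4] → #
    (3,1)@(7, 3): e=[6,22,92] → #
    (4,1)@(9, 3): e=[18,26,76] → #
    (5,1)@(11, 3): e=[30,30,60] → #
    (9,1)@(19, 3): e=[78,46,-4] → ·
    (3,2)@(7, 5): e=[-18,54,84] → ·
    (4,2)@(9, 5): e=[-6,58,68] → ·
    (5,2)@(11, 5): e=[6,62,52] → #
    (9,2)@(19, 5): e=[54,78,-12] → ·
  covered (15 px):
    · · · · · · # # # #
    · · · # # # # # # ·
    · · · · · # # # # ·
    · · · · · · · # · ·
    · · · · · · · · · ·
T3:
  2·area = 25  (B↔C swapped to make it positive)
  edge (2, 9)→(18, 6): d=(16,-3) top-left  bias=+0
  edge (18, 6)→(5, 10): d=(-13,4) right/bottom  bias=-1
  edge (5, 10)→(2, 9): d=(-3,-1) top-left  bias=+0
    (6,3)@(13, 7): e=[1,7,17] → #
    (7,3)@(15, 7): e=[7,-1,19] → ·
    (1,4)@(3, 9): e=[3,21,1] → #
    (2,4)@(5, 9): e=[9,13,3] → #
    (3,4)@(7, 9): e=[15,5,5] → #
    (4,4)@(9, 9): e=[21,-3,7] → ·
    (6,4)@(13, 9): e=[33,-19,11] → ·
  covered (4 px):
    · · · · · · · · · ·
    · · · · · · · · · ·
    · · · · · · · · · ·
    · · · · · · # · · ·
    · # # # · · · · · ·

Answer: 25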